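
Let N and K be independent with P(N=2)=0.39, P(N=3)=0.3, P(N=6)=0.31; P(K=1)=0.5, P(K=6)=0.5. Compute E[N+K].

E[N+K] = Σ_n Σ_k (n+k) · P(N=n)P(K=k)
 = 3·0.195 + 8·0.195 + 4·0.15 + 9·0.15 + 7·0.155 + 12·0.155
 = 0.585 + 1.56 + 0.6 + 1.35 + 1.085 + 1.86
 = 7.04

7.04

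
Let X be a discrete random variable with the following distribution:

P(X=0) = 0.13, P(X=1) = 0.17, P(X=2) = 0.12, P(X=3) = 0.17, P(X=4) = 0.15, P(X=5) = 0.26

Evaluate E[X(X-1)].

E[X(X-1)] = Σ x(x-1)·P(X=x)
 = 0·0.13 + 0·0.17 + 2·0.12 + 6·0.17 + 12·0.15 + 20·0.26
 = 0 + 0 + 0.24 + 1.02 + 1.8 + 5.2
 = 8.26

8.26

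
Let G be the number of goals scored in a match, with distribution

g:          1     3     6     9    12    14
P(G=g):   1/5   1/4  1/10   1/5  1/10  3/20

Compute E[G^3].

758.75

E[G^3] = Σ g^3·P(G=g)
 = 1·1/5 + 27·1/4 + 216·1/10 + 729·1/5 + 1728·1/10 + 2744·3/20
 = 1/5 + 27/4 + 108/5 + 729/5 + 864/5 + 2058/5
 = 3035/4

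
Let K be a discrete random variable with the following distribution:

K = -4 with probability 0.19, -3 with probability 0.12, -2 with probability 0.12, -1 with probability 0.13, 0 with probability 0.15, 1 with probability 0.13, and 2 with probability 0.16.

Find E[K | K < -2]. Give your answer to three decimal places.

-3.613

P(K < -2) = 0.19 + 0.12 = 0.31.
E[K | K < -2] = [(-4)·0.19 + (-3)·0.12] / 0.31
 = -1.12 / 0.31
 = -112/31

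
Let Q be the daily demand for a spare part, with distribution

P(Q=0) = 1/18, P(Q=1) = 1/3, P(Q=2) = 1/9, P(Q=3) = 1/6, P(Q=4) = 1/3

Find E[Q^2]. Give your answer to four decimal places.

7.6111

E[Q^2] = Σ q^2·P(Q=q)
 = 0·1/18 + 1·1/3 + 4·1/9 + 9·1/6 + 16·1/3
 = 0 + 1/3 + 4/9 + 3/2 + 16/3
 = 137/18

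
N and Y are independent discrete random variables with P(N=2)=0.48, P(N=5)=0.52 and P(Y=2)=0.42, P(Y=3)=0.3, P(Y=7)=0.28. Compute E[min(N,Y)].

E[min(N,Y)] = Σ_n Σ_y min(n,y) · P(N=n)P(Y=y)
 = 2·0.2016 + 2·0.144 + 2·0.1344 + 2·0.2184 + 3·0.156 + 5·0.1456
 = 0.4032 + 0.288 + 0.2688 + 0.4368 + 0.468 + 0.728
 = 2.5928

2.5928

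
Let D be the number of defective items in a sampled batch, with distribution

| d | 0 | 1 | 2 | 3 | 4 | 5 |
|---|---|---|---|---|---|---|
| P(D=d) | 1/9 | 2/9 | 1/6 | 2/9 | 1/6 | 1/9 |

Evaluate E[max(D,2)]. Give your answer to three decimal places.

E[max(D,2)] = Σ max(d,2)·P(D=d)
 = 2·1/9 + 2·2/9 + 2·1/6 + 3·2/9 + 4·1/6 + 5·1/9
 = 2/9 + 4/9 + 1/3 + 2/3 + 2/3 + 5/9
 = 26/9

2.889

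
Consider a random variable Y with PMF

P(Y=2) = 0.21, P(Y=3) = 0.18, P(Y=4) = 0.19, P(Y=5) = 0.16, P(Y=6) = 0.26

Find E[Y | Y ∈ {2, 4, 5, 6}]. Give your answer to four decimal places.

P(Y ∈ {2, 4, 5, 6}) = 0.21 + 0.19 + 0.16 + 0.26 = 0.82.
E[Y | Y ∈ {2, 4, 5, 6}] = [2·0.21 + 4·0.19 + 5·0.16 + 6·0.26] / 0.82
 = 3.54 / 0.82
 = 177/41

4.3171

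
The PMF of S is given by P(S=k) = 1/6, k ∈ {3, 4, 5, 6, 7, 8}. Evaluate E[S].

5.5

E[S] = Σ s·P(S=s)
 = 3·1/6 + 4·1/6 + 5·1/6 + 6·1/6 + 7·1/6 + 8·1/6
 = 1/2 + 2/3 + 5/6 + 1 + 7/6 + 4/3
 = 11/2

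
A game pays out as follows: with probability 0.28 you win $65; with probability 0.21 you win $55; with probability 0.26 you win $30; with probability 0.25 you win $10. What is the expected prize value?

E[payout] = 65·0.28 + 55·0.21 + 30·0.26 + 10·0.25
 = 18.2 + 11.55 + 7.8 + 2.5
 = 40.05

40.05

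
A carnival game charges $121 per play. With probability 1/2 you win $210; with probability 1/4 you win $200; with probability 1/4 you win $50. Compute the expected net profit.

46.5

E[payout] = 210·1/2 + 200·1/4 + 50·1/4
 = 105 + 50 + 25/2
 = 335/2
Net = 335/2 - 121 = 93/2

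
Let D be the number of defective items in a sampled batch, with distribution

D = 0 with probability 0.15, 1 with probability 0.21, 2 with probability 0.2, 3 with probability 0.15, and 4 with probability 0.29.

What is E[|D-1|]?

1.52

E[|D-1|] = Σ |d-1|·P(D=d)
 = 1·0.15 + 0·0.21 + 1·0.2 + 2·0.15 + 3·0.29
 = 0.15 + 0 + 0.2 + 0.3 + 0.87
 = 1.52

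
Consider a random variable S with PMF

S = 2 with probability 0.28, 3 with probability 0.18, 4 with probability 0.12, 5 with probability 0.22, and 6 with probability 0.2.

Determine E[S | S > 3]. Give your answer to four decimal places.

5.1481

P(S > 3) = 0.12 + 0.22 + 0.2 = 0.54.
E[S | S > 3] = [4·0.12 + 5·0.22 + 6·0.2] / 0.54
 = 2.78 / 0.54
 = 139/27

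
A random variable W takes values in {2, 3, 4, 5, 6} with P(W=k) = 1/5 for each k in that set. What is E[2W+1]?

E[2W+1] = Σ (2w+1)·P(W=w)
 = 5·1/5 + 7·1/5 + 9·1/5 + 11·1/5 + 13·1/5
 = 1 + 7/5 + 9/5 + 11/5 + 13/5
 = 9

9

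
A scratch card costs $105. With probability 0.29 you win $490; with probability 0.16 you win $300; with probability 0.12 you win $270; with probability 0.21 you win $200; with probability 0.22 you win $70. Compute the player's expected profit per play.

E[payout] = 490·0.29 + 300·0.16 + 270·0.12 + 200·0.21 + 70·0.22
 = 142.1 + 48 + 32.4 + 42 + 15.4
 = 279.9
Net = 279.9 - 105 = 174.9

174.9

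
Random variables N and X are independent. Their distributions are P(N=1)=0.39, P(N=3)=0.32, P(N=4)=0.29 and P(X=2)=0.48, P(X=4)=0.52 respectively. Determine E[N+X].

E[N+X] = Σ_n Σ_x (n+x) · P(N=n)P(X=x)
 = 3·0.1872 + 5·0.2028 + 5·0.1536 + 7·0.1664 + 6·0.1392 + 8·0.1508
 = 0.5616 + 1.014 + 0.768 + 1.1648 + 0.8352 + 1.2064
 = 5.55

5.55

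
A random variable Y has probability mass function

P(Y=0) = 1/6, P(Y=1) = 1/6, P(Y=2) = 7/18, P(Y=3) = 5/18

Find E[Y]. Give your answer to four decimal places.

E[Y] = Σ y·P(Y=y)
 = 0·1/6 + 1·1/6 + 2·7/18 + 3·5/18
 = 0 + 1/6 + 7/9 + 5/6
 = 16/9

1.7778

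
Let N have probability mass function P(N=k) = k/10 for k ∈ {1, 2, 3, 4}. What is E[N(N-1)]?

E[N(N-1)] = Σ n(n-1)·P(N=n)
 = 0·1/10 + 2·1/5 + 6·3/10 + 12·2/5
 = 0 + 2/5 + 9/5 + 24/5
 = 7

7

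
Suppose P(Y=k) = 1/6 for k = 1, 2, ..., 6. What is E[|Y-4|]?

1.5

E[|Y-4|] = Σ |y-4|·P(Y=y)
 = 3·1/6 + 2·1/6 + 1·1/6 + 0·1/6 + 1·1/6 + 2·1/6
 = 1/2 + 1/3 + 1/6 + 0 + 1/6 + 1/3
 = 3/2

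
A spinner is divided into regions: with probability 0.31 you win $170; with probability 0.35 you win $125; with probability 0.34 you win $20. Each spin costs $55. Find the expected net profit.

E[payout] = 170·0.31 + 125·0.35 + 20·0.34
 = 52.7 + 43.75 + 6.8
 = 103.25
Net = 103.25 - 55 = 48.25

48.25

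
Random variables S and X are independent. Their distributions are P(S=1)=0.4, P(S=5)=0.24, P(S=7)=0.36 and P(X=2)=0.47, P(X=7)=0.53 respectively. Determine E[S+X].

8.77

E[S+X] = Σ_s Σ_x (s+x) · P(S=s)P(X=x)
 = 3·0.188 + 8·0.212 + 7·0.1128 + 12·0.1272 + 9·0.1692 + 14·0.1908
 = 0.564 + 1.696 + 0.7896 + 1.5264 + 1.5228 + 2.6712
 = 8.77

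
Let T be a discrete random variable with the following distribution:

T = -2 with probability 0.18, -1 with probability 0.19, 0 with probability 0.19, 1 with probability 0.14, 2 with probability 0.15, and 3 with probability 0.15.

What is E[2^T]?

2.41

E[2^T] = Σ 2^t·P(T=t)
 = 0.25·0.18 + 0.5·0.19 + 1·0.19 + 2·0.14 + 4·0.15 + 8·0.15
 = 0.045 + 0.095 + 0.19 + 0.28 + 0.6 + 1.2
 = 2.41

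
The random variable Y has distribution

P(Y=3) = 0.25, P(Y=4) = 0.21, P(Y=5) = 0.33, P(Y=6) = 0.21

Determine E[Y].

E[Y] = Σ y·P(Y=y)
 = 3·0.25 + 4·0.21 + 5·0.33 + 6·0.21
 = 0.75 + 0.84 + 1.65 + 1.26
 = 4.5

4.5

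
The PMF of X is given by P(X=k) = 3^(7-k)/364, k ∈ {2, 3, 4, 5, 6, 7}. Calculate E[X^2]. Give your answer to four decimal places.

6.9093

E[X^2] = Σ x^2·P(X=x)
 = 4·243/364 + 9·81/364 + 16·27/364 + 25·9/364 + 36·3/364 + 49·1/364
 = 243/91 + 729/364 + 108/91 + 225/364 + 27/91 + 7/52
 = 2515/364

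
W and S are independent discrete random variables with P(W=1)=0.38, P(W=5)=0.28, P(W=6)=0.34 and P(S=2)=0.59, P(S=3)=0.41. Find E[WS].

E[WS] = Σ_w Σ_s ws · P(W=w)P(S=s)
 = 2·0.2242 + 3·0.1558 + 10·0.1652 + 15·0.1148 + 12·0.2006 + 18·0.1394
 = 0.4484 + 0.4674 + 1.652 + 1.722 + 2.4072 + 2.5092
 = 9.2062

9.2062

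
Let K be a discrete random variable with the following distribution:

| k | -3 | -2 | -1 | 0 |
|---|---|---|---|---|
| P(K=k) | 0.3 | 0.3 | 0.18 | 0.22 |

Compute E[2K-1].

-4.36

E[2K-1] = Σ (2k-1)·P(K=k)
 = (-7)·0.3 + (-5)·0.3 + (-3)·0.18 + (-1)·0.22
 = (-2.1) + (-1.5) + (-0.54) + (-0.22)
 = -4.36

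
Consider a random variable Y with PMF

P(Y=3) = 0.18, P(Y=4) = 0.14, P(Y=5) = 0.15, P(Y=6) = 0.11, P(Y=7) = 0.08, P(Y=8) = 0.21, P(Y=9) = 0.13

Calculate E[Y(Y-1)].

33.54

E[Y(Y-1)] = Σ y(y-1)·P(Y=y)
 = 6·0.18 + 12·0.14 + 20·0.15 + 30·0.11 + 42·0.08 + 56·0.21 + 72·0.13
 = 1.08 + 1.68 + 3 + 3.3 + 3.36 + 11.76 + 9.36
 = 33.54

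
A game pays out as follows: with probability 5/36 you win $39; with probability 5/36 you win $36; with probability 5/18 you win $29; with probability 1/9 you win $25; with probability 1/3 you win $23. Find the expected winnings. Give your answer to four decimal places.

E[payout] = 39·5/36 + 36·5/36 + 29·5/18 + 25·1/9 + 23·1/3
 = 65/12 + 5 + 145/18 + 25/9 + 23/3
 = 347/12

28.9167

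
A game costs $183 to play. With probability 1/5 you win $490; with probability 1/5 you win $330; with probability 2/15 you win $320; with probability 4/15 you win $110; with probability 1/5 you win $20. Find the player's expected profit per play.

E[payout] = 490·1/5 + 330·1/5 + 320·2/15 + 110·4/15 + 20·1/5
 = 98 + 66 + 128/3 + 88/3 + 4
 = 240
Net = 240 - 183 = 57

57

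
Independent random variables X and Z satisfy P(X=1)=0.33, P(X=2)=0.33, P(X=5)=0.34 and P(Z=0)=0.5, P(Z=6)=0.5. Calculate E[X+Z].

5.69

E[X+Z] = Σ_x Σ_z (x+z) · P(X=x)P(Z=z)
 = 1·0.165 + 7·0.165 + 2·0.165 + 8·0.165 + 5·0.17 + 11·0.17
 = 0.165 + 1.155 + 0.33 + 1.32 + 0.85 + 1.87
 = 5.69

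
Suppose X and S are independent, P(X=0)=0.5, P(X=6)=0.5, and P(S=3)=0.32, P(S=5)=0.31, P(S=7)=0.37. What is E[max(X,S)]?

E[max(X,S)] = Σ_x Σ_s max(x,s) · P(X=x)P(S=s)
 = 3·0.16 + 5·0.155 + 7·0.185 + 6·0.16 + 6·0.155 + 7·0.185
 = 0.48 + 0.775 + 1.295 + 0.96 + 0.93 + 1.295
 = 5.735

5.735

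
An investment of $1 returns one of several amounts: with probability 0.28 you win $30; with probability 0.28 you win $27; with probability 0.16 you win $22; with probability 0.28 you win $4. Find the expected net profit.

19.6

E[payout] = 30·0.28 + 27·0.28 + 22·0.16 + 4·0.28
 = 8.4 + 7.56 + 3.52 + 1.12
 = 20.6
Net = 20.6 - 1 = 19.6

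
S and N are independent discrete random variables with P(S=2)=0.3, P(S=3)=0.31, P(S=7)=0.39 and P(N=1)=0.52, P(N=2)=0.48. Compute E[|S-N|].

E[|S-N|] = Σ_s Σ_n |s-n| · P(S=s)P(N=n)
 = 1·0.156 + 0·0.144 + 2·0.1612 + 1·0.1488 + 6·0.2028 + 5·0.1872
 = 0.156 + 0 + 0.3224 + 0.1488 + 1.2168 + 0.936
 = 2.78

2.78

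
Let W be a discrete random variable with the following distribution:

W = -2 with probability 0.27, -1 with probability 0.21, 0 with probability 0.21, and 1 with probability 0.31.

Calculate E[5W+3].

E[5W+3] = Σ (5w+3)·P(W=w)
 = (-7)·0.27 + (-2)·0.21 + 3·0.21 + 8·0.31
 = (-1.89) + (-0.42) + 0.63 + 2.48
 = 0.8

0.8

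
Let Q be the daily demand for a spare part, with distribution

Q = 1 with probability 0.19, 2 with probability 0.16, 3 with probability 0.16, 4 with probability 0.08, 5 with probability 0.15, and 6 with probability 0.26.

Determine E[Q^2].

E[Q^2] = Σ q^2·P(Q=q)
 = 1·0.19 + 4·0.16 + 9·0.16 + 16·0.08 + 25·0.15 + 36·0.26
 = 0.19 + 0.64 + 1.44 + 1.28 + 3.75 + 9.36
 = 16.66

16.66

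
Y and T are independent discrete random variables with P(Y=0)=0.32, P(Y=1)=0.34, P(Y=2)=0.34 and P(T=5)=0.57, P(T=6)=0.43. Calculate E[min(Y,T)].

E[min(Y,T)] = Σ_y Σ_t min(y,t) · P(Y=y)P(T=t)
 = 0·0.1824 + 0·0.1376 + 1·0.1938 + 1·0.1462 + 2·0.1938 + 2·0.1462
 = 0 + 0 + 0.1938 + 0.1462 + 0.3876 + 0.2924
 = 1.02

1.02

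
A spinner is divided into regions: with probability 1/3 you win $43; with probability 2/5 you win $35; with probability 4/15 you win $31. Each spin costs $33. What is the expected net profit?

3.6

E[payout] = 43·1/3 + 35·2/5 + 31·4/15
 = 43/3 + 14 + 124/15
 = 183/5
Net = 183/5 - 33 = 18/5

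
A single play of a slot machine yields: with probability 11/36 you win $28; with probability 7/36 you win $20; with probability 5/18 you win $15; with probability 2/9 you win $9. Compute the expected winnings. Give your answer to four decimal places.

18.6111

E[payout] = 28·11/36 + 20·7/36 + 15·5/18 + 9·2/9
 = 77/9 + 35/9 + 25/6 + 2
 = 335/18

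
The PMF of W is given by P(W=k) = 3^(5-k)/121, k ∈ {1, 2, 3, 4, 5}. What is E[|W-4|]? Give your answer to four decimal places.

2.5372

E[|W-4|] = Σ |w-4|·P(W=w)
 = 3·81/121 + 2·27/121 + 1·9/121 + 0·3/121 + 1·1/121
 = 243/121 + 54/121 + 9/121 + 0 + 1/121
 = 307/121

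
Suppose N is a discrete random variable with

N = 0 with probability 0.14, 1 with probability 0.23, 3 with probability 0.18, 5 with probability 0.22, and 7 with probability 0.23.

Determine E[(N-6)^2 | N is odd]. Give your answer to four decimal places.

9.0930

P(N is odd) = 0.23 + 0.18 + 0.22 + 0.23 = 0.86.
E[(N-6)^2 | N is odd] = [25·0.23 + 9·0.18 + 1·0.22 + 1·0.23] / 0.86
 = 7.82 / 0.86
 = 391/43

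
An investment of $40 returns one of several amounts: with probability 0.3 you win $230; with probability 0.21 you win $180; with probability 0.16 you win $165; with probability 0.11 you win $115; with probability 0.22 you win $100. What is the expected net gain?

127.85

E[payout] = 230·0.3 + 180·0.21 + 165·0.16 + 115·0.11 + 100·0.22
 = 69 + 37.8 + 26.4 + 12.65 + 22
 = 167.85
Net = 167.85 - 40 = 127.85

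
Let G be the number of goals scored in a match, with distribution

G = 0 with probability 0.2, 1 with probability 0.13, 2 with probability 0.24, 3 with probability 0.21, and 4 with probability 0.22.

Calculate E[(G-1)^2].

3.26

E[(G-1)^2] = Σ (g-1)^2·P(G=g)
 = 1·0.2 + 0·0.13 + 1·0.24 + 4·0.21 + 9·0.22
 = 0.2 + 0 + 0.24 + 0.84 + 1.98
 = 3.26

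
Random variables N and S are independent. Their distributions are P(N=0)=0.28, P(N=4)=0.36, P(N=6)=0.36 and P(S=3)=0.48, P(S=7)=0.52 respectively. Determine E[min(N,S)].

E[min(N,S)] = Σ_n Σ_s min(n,s) · P(N=n)P(S=s)
 = 0·0.1344 + 0·0.1456 + 3·0.1728 + 4·0.1872 + 3·0.1728 + 6·0.1872
 = 0 + 0 + 0.5184 + 0.7488 + 0.5184 + 1.1232
 = 2.9088

2.9088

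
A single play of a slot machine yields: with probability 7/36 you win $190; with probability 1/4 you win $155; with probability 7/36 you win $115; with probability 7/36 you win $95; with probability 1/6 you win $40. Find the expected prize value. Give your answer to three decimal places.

E[payout] = 190·7/36 + 155·1/4 + 115·7/36 + 95·7/36 + 40·1/6
 = 665/18 + 155/4 + 805/36 + 665/36 + 20/3
 = 4435/36

123.194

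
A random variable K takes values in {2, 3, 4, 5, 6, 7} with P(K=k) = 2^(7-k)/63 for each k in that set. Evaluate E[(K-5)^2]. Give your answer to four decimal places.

5.8095

E[(K-5)^2] = Σ (k-5)^2·P(K=k)
 = 9·32/63 + 4·16/63 + 1·8/63 + 0·4/63 + 1·2/63 + 4·1/63
 = 32/7 + 64/63 + 8/63 + 0 + 2/63 + 4/63
 = 122/21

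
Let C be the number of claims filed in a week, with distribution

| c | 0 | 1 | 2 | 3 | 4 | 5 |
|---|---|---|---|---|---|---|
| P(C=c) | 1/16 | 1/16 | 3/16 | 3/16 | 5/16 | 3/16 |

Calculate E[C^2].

12.1875

E[C^2] = Σ c^2·P(C=c)
 = 0·1/16 + 1·1/16 + 4·3/16 + 9·3/16 + 16·5/16 + 25·3/16
 = 0 + 1/16 + 3/4 + 27/16 + 5 + 75/16
 = 195/16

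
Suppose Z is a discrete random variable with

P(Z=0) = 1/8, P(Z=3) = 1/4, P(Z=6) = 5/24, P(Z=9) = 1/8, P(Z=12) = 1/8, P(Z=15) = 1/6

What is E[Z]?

7.125

E[Z] = Σ z·P(Z=z)
 = 0·1/8 + 3·1/4 + 6·5/24 + 9·1/8 + 12·1/8 + 15·1/6
 = 0 + 3/4 + 5/4 + 9/8 + 3/2 + 5/2
 = 57/8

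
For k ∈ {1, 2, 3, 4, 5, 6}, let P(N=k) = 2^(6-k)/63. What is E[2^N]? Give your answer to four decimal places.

6.0952

E[2^N] = Σ 2^n·P(N=n)
 = 2·32/63 + 4·16/63 + 8·8/63 + 16·4/63 + 32·2/63 + 64·1/63
 = 64/63 + 64/63 + 64/63 + 64/63 + 64/63 + 64/63
 = 128/21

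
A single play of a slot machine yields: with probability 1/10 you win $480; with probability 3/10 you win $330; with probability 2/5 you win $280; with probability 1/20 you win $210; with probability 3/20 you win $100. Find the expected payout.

E[payout] = 480·1/10 + 330·3/10 + 280·2/5 + 210·1/20 + 100·3/20
 = 48 + 99 + 112 + 21/2 + 15
 = 569/2

284.5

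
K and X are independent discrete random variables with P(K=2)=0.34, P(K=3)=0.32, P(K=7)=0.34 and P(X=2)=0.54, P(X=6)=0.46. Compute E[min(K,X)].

E[min(K,X)] = Σ_k Σ_x min(k,x) · P(K=k)P(X=x)
 = 2·0.1836 + 2·0.1564 + 2·0.1728 + 3·0.1472 + 2·0.1836 + 6·0.1564
 = 0.3672 + 0.3128 + 0.3456 + 0.4416 + 0.3672 + 0.9384
 = 2.7728

2.7728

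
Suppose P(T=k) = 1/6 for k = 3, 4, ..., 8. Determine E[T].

5.5

E[T] = Σ t·P(T=t)
 = 3·1/6 + 4·1/6 + 5·1/6 + 6·1/6 + 7·1/6 + 8·1/6
 = 1/2 + 2/3 + 5/6 + 1 + 7/6 + 4/3
 = 11/2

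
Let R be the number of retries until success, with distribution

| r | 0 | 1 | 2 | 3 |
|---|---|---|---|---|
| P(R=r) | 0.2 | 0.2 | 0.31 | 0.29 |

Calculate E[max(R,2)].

E[max(R,2)] = Σ max(r,2)·P(R=r)
 = 2·0.2 + 2·0.2 + 2·0.31 + 3·0.29
 = 0.4 + 0.4 + 0.62 + 0.87
 = 2.29

2.29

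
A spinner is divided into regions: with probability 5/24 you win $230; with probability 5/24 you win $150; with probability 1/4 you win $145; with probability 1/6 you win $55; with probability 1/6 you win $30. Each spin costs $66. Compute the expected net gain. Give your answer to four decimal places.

E[payout] = 230·5/24 + 150·5/24 + 145·1/4 + 55·1/6 + 30·1/6
 = 575/12 + 125/4 + 145/4 + 55/6 + 5
 = 1555/12
Net = 1555/12 - 66 = 763/12

63.5833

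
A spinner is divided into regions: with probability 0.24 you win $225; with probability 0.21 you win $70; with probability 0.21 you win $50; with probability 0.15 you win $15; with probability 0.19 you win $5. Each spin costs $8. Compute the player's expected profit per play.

74.4

E[payout] = 225·0.24 + 70·0.21 + 50·0.21 + 15·0.15 + 5·0.19
 = 54 + 14.7 + 10.5 + 2.25 + 0.95
 = 82.4
Net = 82.4 - 8 = 74.4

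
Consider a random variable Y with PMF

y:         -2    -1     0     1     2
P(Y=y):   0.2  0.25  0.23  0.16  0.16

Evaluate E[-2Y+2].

2.34

E[-2Y+2] = Σ (-2y+2)·P(Y=y)
 = 6·0.2 + 4·0.25 + 2·0.23 + 0·0.16 + (-2)·0.16
 = 1.2 + 1 + 0.46 + 0 + (-0.32)
 = 2.34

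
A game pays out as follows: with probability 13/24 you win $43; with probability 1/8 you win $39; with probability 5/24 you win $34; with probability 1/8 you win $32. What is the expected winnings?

E[payout] = 43·13/24 + 39·1/8 + 34·5/24 + 32·1/8
 = 559/24 + 39/8 + 85/12 + 4
 = 157/4

39.25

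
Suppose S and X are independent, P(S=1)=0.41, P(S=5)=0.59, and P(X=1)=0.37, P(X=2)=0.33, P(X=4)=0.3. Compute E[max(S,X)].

3.8643

E[max(S,X)] = Σ_s Σ_x max(s,x) · P(S=s)P(X=x)
 = 1·0.1517 + 2·0.1353 + 4·0.123 + 5·0.2183 + 5·0.1947 + 5·0.177
 = 0.1517 + 0.2706 + 0.492 + 1.0915 + 0.9735 + 0.885
 = 3.8643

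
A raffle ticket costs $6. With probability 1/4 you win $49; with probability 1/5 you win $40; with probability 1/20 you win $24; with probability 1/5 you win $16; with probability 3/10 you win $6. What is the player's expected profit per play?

20.45

E[payout] = 49·1/4 + 40·1/5 + 24·1/20 + 16·1/5 + 6·3/10
 = 49/4 + 8 + 6/5 + 16/5 + 9/5
 = 529/20
Net = 529/20 - 6 = 409/20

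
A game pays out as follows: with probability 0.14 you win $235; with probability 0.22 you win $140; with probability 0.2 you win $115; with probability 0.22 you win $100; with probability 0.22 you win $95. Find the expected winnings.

E[payout] = 235·0.14 + 140·0.22 + 115·0.2 + 100·0.22 + 95·0.22
 = 32.9 + 30.8 + 23 + 22 + 20.9
 = 129.6

129.6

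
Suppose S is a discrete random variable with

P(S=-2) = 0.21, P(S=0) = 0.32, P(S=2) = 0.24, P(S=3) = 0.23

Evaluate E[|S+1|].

E[|S+1|] = Σ |s+1|·P(S=s)
 = 1·0.21 + 1·0.32 + 3·0.24 + 4·0.23
 = 0.21 + 0.32 + 0.72 + 0.92
 = 2.17

2.17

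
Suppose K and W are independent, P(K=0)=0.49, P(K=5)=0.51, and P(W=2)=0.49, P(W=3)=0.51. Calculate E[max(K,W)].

E[max(K,W)] = Σ_k Σ_w max(k,w) · P(K=k)P(W=w)
 = 2·0.2401 + 3·0.2499 + 5·0.2499 + 5·0.2601
 = 0.4802 + 0.7497 + 1.2495 + 1.3005
 = 3.7799

3.7799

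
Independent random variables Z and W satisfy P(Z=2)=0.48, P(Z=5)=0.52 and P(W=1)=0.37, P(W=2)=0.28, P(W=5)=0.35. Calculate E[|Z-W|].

1.888

E[|Z-W|] = Σ_z Σ_w |z-w| · P(Z=z)P(W=w)
 = 1·0.1776 + 0·0.1344 + 3·0.168 + 4·0.1924 + 3·0.1456 + 0·0.182
 = 0.1776 + 0 + 0.504 + 0.7696 + 0.4368 + 0
 = 1.888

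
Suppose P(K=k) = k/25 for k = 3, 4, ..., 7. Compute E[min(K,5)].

4.6

E[min(K,5)] = Σ min(k,5)·P(K=k)
 = 3·3/25 + 4·4/25 + 5·1/5 + 5·6/25 + 5·7/25
 = 9/25 + 16/25 + 1 + 6/5 + 7/5
 = 23/5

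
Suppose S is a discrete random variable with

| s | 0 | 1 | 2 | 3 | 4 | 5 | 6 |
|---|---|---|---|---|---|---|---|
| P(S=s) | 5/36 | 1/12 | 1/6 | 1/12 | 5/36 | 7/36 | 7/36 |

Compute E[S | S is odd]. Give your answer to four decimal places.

3.6154

P(S is odd) = 1/12 + 1/12 + 7/36 = 13/36.
E[S | S is odd] = [1·1/12 + 3·1/12 + 5·7/36] / (13/36)
 = 47/36 / (13/36)
 = 47/13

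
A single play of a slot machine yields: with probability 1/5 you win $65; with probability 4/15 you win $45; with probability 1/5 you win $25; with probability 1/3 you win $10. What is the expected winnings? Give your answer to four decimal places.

33.3333

E[payout] = 65·1/5 + 45·4/15 + 25·1/5 + 10·1/3
 = 13 + 12 + 5 + 10/3
 = 100/3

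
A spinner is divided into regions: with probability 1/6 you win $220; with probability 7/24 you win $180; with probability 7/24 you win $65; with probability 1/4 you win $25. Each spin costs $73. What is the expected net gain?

E[payout] = 220·1/6 + 180·7/24 + 65·7/24 + 25·1/4
 = 110/3 + 105/2 + 455/24 + 25/4
 = 915/8
Net = 915/8 - 73 = 331/8

41.375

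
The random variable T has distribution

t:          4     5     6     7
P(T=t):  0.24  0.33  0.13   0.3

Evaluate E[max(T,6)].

6.3

E[max(T,6)] = Σ max(t,6)·P(T=t)
 = 6·0.24 + 6·0.33 + 6·0.13 + 7·0.3
 = 1.44 + 1.98 + 0.78 + 2.1
 = 6.3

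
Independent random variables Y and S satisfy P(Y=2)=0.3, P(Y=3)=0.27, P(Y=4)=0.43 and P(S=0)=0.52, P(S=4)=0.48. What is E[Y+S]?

E[Y+S] = Σ_y Σ_s (y+s) · P(Y=y)P(S=s)
 = 2·0.156 + 6·0.144 + 3·0.1404 + 7·0.1296 + 4·0.2236 + 8·0.2064
 = 0.312 + 0.864 + 0.4212 + 0.9072 + 0.8944 + 1.6512
 = 5.05

5.05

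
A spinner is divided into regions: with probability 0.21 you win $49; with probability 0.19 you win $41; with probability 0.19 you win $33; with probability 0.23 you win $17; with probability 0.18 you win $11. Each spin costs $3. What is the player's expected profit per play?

27.24

E[payout] = 49·0.21 + 41·0.19 + 33·0.19 + 17·0.23 + 11·0.18
 = 10.29 + 7.79 + 6.27 + 3.91 + 1.98
 = 30.24
Net = 30.24 - 3 = 27.24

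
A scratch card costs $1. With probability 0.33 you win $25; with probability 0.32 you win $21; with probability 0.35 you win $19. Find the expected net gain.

E[payout] = 25·0.33 + 21·0.32 + 19·0.35
 = 8.25 + 6.72 + 6.65
 = 21.62
Net = 21.62 - 1 = 20.62

20.62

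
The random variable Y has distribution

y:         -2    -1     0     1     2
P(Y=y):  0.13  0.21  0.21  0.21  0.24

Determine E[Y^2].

1.9

E[Y^2] = Σ y^2·P(Y=y)
 = 4·0.13 + 1·0.21 + 0·0.21 + 1·0.21 + 4·0.24
 = 0.52 + 0.21 + 0 + 0.21 + 0.96
 = 1.9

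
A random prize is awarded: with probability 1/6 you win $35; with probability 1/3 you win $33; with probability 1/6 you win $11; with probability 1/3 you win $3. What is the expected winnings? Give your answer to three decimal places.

19.667

E[payout] = 35·1/6 + 33·1/3 + 11·1/6 + 3·1/3
 = 35/6 + 11 + 11/6 + 1
 = 59/3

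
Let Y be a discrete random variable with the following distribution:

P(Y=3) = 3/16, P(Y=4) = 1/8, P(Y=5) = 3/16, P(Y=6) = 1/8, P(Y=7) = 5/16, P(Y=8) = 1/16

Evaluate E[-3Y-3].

E[-3Y-3] = Σ (-3y-3)·P(Y=y)
 = (-12)·3/16 + (-15)·1/8 + (-18)·3/16 + (-21)·1/8 + (-24)·5/16 + (-27)·1/16
 = (-9/4) + (-15/8) + (-27/8) + (-21/8) + (-15/2) + (-27/16)
 = -309/16

-19.3125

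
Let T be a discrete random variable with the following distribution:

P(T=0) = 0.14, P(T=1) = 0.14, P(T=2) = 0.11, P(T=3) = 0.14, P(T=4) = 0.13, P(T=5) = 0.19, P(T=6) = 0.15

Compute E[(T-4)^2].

4.87

E[(T-4)^2] = Σ (t-4)^2·P(T=t)
 = 16·0.14 + 9·0.14 + 4·0.11 + 1·0.14 + 0·0.13 + 1·0.19 + 4·0.15
 = 2.24 + 1.26 + 0.44 + 0.14 + 0 + 0.19 + 0.6
 = 4.87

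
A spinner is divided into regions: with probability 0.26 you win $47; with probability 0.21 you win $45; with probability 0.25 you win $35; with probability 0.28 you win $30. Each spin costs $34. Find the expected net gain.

E[payout] = 47·0.26 + 45·0.21 + 35·0.25 + 30·0.28
 = 12.22 + 9.45 + 8.75 + 8.4
 = 38.82
Net = 38.82 - 34 = 4.82

4.82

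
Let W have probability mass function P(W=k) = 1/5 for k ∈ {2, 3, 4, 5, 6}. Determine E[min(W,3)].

2.8

E[min(W,3)] = Σ min(w,3)·P(W=w)
 = 2·1/5 + 3·1/5 + 3·1/5 + 3·1/5 + 3·1/5
 = 2/5 + 3/5 + 3/5 + 3/5 + 3/5
 = 14/5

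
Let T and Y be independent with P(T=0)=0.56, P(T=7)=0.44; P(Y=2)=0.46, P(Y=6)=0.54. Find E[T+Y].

E[T+Y] = Σ_t Σ_y (t+y) · P(T=t)P(Y=y)
 = 2·0.2576 + 6·0.3024 + 9·0.2024 + 13·0.2376
 = 0.5152 + 1.8144 + 1.8216 + 3.0888
 = 7.24

7.24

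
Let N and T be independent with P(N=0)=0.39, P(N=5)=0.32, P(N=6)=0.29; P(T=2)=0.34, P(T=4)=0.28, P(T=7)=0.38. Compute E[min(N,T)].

2.3672

E[min(N,T)] = Σ_n Σ_t min(n,t) · P(N=n)P(T=t)
 = 0·0.1326 + 0·0.1092 + 0·0.1482 + 2·0.1088 + 4·0.0896 + 5·0.1216 + 2·0.0986 + 4·0.0812 + 6·0.1102
 = 0 + 0 + 0 + 0.2176 + 0.3584 + 0.608 + 0.1972 + 0.3248 + 0.6612
 = 2.3672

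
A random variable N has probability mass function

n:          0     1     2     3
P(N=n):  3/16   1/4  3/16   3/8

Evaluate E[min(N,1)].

E[min(N,1)] = Σ min(n,1)·P(N=n)
 = 0·3/16 + 1·1/4 + 1·3/16 + 1·3/8
 = 0 + 1/4 + 3/16 + 3/8
 = 13/16

0.8125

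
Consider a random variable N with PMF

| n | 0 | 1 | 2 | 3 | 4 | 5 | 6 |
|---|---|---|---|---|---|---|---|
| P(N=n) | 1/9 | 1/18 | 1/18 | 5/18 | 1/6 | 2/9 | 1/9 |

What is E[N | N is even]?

P(N is even) = 1/9 + 1/18 + 1/6 + 1/9 = 4/9.
E[N | N is even] = [0·1/9 + 2·1/18 + 4·1/6 + 6·1/9] / (4/9)
 = 13/9 / (4/9)
 = 13/4

3.25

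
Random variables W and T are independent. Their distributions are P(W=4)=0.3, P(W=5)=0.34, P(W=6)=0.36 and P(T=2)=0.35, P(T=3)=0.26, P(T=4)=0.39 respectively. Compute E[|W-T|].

2.02

E[|W-T|] = Σ_w Σ_t |w-t| · P(W=w)P(T=t)
 = 2·0.105 + 1·0.078 + 0·0.117 + 3·0.119 + 2·0.0884 + 1·0.1326 + 4·0.126 + 3·0.0936 + 2·0.1404
 = 0.21 + 0.078 + 0 + 0.357 + 0.1768 + 0.1326 + 0.504 + 0.2808 + 0.2808
 = 2.02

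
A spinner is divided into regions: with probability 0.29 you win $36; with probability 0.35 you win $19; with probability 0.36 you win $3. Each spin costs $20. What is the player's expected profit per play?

E[payout] = 36·0.29 + 19·0.35 + 3·0.36
 = 10.44 + 6.65 + 1.08
 = 18.17
Net = 18.17 - 20 = -1.83

-1.83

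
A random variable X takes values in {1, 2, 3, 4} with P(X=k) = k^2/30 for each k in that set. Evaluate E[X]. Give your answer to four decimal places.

E[X] = Σ x·P(X=x)
 = 1·1/30 + 2·2/15 + 3·3/10 + 4·8/15
 = 1/30 + 4/15 + 9/10 + 32/15
 = 10/3

3.3333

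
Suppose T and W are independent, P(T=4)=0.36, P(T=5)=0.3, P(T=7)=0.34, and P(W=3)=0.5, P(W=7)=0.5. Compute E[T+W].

10.32

E[T+W] = Σ_t Σ_w (t+w) · P(T=t)P(W=w)
 = 7·0.18 + 11·0.18 + 8·0.15 + 12·0.15 + 10·0.17 + 14·0.17
 = 1.26 + 1.98 + 1.2 + 1.8 + 1.7 + 2.38
 = 10.32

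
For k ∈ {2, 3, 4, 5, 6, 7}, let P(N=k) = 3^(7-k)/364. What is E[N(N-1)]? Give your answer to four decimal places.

4.4176

E[N(N-1)] = Σ n(n-1)·P(N=n)
 = 2·243/364 + 6·81/364 + 12·27/364 + 20·9/364 + 30·3/364 + 42·1/364
 = 243/182 + 243/182 + 81/91 + 45/91 + 45/182 + 3/26
 = 402/91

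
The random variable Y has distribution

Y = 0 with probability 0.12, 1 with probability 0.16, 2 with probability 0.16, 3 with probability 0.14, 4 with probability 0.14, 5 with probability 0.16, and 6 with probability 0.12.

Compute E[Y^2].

12.62

E[Y^2] = Σ y^2·P(Y=y)
 = 0·0.12 + 1·0.16 + 4·0.16 + 9·0.14 + 16·0.14 + 25·0.16 + 36·0.12
 = 0 + 0.16 + 0.64 + 1.26 + 2.24 + 4 + 4.32
 = 12.62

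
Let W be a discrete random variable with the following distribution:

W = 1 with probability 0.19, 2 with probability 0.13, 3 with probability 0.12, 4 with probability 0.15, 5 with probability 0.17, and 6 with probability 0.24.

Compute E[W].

3.7

E[W] = Σ w·P(W=w)
 = 1·0.19 + 2·0.13 + 3·0.12 + 4·0.15 + 5·0.17 + 6·0.24
 = 0.19 + 0.26 + 0.36 + 0.6 + 0.85 + 1.44
 = 3.7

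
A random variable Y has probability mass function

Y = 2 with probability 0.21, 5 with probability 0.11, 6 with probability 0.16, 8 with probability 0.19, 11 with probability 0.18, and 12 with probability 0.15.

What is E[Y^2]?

64.89

E[Y^2] = Σ y^2·P(Y=y)
 = 4·0.21 + 25·0.11 + 36·0.16 + 64·0.19 + 121·0.18 + 144·0.15
 = 0.84 + 2.75 + 5.76 + 12.16 + 21.78 + 21.6
 = 64.89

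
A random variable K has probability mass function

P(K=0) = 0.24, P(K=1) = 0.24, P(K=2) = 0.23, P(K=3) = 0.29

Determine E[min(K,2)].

E[min(K,2)] = Σ min(k,2)·P(K=k)
 = 0·0.24 + 1·0.24 + 2·0.23 + 2·0.29
 = 0 + 0.24 + 0.46 + 0.58
 = 1.28

1.28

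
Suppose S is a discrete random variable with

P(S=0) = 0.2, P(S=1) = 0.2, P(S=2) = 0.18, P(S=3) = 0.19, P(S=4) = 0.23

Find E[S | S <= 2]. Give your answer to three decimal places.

0.966

P(S <= 2) = 0.2 + 0.2 + 0.18 = 0.58.
E[S | S <= 2] = [0·0.2 + 1·0.2 + 2·0.18] / 0.58
 = 0.56 / 0.58
 = 28/29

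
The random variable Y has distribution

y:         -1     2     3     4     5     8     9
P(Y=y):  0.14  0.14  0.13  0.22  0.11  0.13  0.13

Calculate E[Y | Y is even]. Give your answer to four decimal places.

P(Y is even) = 0.14 + 0.22 + 0.13 = 0.49.
E[Y | Y is even] = [2·0.14 + 4·0.22 + 8·0.13] / 0.49
 = 2.2 / 0.49
 = 220/49

4.4898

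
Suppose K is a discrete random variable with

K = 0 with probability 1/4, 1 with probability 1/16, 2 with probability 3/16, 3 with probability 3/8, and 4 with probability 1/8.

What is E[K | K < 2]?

0.2

P(K < 2) = 1/4 + 1/16 = 5/16.
E[K | K < 2] = [0·1/4 + 1·1/16] / (5/16)
 = 1/16 / (5/16)
 = 1/5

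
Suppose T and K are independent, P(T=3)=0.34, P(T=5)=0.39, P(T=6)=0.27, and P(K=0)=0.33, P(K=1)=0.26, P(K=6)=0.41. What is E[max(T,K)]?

E[max(T,K)] = Σ_t Σ_k max(t,k) · P(T=t)P(K=k)
 = 3·0.1122 + 3·0.0884 + 6·0.1394 + 5·0.1287 + 5·0.1014 + 6·0.1599 + 6·0.0891 + 6·0.0702 + 6·0.1107
 = 0.3366 + 0.2652 + 0.8364 + 0.6435 + 0.507 + 0.9594 + 0.5346 + 0.4212 + 0.6642
 = 5.1681

5.1681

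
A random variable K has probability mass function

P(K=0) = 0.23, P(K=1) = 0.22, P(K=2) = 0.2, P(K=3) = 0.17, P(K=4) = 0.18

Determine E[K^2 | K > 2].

12.6

P(K > 2) = 0.17 + 0.18 = 0.35.
E[K^2 | K > 2] = [9·0.17 + 16·0.18] / 0.35
 = 4.41 / 0.35
 = 63/5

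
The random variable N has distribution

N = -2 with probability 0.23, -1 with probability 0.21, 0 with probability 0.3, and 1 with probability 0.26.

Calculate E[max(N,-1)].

E[max(N,-1)] = Σ max(n,-1)·P(N=n)
 = (-1)·0.23 + (-1)·0.21 + 0·0.3 + 1·0.26
 = (-0.23) + (-0.21) + 0 + 0.26
 = -0.18

-0.18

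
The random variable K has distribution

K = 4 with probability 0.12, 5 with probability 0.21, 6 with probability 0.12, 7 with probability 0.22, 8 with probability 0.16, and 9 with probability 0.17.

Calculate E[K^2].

46.28

E[K^2] = Σ k^2·P(K=k)
 = 16·0.12 + 25·0.21 + 36·0.12 + 49·0.22 + 64·0.16 + 81·0.17
 = 1.92 + 5.25 + 4.32 + 10.78 + 10.24 + 13.77
 = 46.28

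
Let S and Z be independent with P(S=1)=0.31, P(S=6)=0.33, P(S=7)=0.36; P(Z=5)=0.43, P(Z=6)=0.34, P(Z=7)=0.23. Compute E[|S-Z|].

2.1378

E[|S-Z|] = Σ_s Σ_z |s-z| · P(S=s)P(Z=z)
 = 4·0.1333 + 5·0.1054 + 6·0.0713 + 1·0.1419 + 0·0.1122 + 1·0.0759 + 2·0.1548 + 1·0.1224 + 0·0.0828
 = 0.5332 + 0.527 + 0.4278 + 0.1419 + 0 + 0.0759 + 0.3096 + 0.1224 + 0
 = 2.1378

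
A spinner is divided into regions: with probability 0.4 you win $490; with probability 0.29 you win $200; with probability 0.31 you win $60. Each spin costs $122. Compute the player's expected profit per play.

E[payout] = 490·0.4 + 200·0.29 + 60·0.31
 = 196 + 58 + 18.6
 = 272.6
Net = 272.6 - 122 = 150.6

150.6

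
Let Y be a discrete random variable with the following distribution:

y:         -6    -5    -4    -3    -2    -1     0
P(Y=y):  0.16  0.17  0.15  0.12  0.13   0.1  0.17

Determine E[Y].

-3.13

E[Y] = Σ y·P(Y=y)
 = (-6)·0.16 + (-5)·0.17 + (-4)·0.15 + (-3)·0.12 + (-2)·0.13 + (-1)·0.1 + 0·0.17
 = (-0.96) + (-0.85) + (-0.6) + (-0.36) + (-0.26) + (-0.1) + 0
 = -3.13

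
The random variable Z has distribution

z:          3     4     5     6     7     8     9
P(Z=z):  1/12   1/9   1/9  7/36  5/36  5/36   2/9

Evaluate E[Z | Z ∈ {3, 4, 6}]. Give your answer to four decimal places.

P(Z ∈ {3, 4, 6}) = 1/12 + 1/9 + 7/36 = 7/18.
E[Z | Z ∈ {3, 4, 6}] = [3·1/12 + 4·1/9 + 6·7/36] / (7/18)
 = 67/36 / (7/18)
 = 67/14

4.7857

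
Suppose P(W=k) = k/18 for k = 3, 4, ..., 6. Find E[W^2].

E[W^2] = Σ w^2·P(W=w)
 = 9·1/6 + 16·2/9 + 25·5/18 + 36·1/3
 = 3/2 + 32/9 + 125/18 + 12
 = 24

24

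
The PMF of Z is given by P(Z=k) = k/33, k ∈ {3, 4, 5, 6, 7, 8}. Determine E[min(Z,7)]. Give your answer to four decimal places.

E[min(Z,7)] = Σ min(z,7)·P(Z=z)
 = 3·1/11 + 4·4/33 + 5·5/33 + 6·2/11 + 7·7/33 + 7·8/33
 = 3/11 + 16/33 + 25/33 + 12/11 + 49/33 + 56/33
 = 191/33

5.7879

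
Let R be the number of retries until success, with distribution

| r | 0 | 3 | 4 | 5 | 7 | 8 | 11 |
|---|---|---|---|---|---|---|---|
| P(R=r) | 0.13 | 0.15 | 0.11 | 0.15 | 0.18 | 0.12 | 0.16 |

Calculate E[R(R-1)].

E[R(R-1)] = Σ r(r-1)·P(R=r)
 = 0·0.13 + 6·0.15 + 12·0.11 + 20·0.15 + 42·0.18 + 56·0.12 + 110·0.16
 = 0 + 0.9 + 1.32 + 3 + 7.56 + 6.72 + 17.6
 = 37.1

37.1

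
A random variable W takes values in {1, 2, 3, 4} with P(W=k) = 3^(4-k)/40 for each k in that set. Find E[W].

1.45

E[W] = Σ w·P(W=w)
 = 1·27/40 + 2·9/40 + 3·3/40 + 4·1/40
 = 27/40 + 9/20 + 9/40 + 1/10
 = 29/20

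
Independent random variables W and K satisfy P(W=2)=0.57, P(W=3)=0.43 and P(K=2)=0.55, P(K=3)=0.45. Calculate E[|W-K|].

0.493

E[|W-K|] = Σ_w Σ_k |w-k| · P(W=w)P(K=k)
 = 0·0.3135 + 1·0.2565 + 1·0.2365 + 0·0.1935
 = 0 + 0.2565 + 0.2365 + 0
 = 0.493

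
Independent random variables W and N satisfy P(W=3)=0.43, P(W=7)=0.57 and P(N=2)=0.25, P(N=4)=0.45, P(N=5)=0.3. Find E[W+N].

E[W+N] = Σ_w Σ_n (w+n) · P(W=w)P(N=n)
 = 5·0.1075 + 7·0.1935 + 8·0.129 + 9·0.1425 + 11·0.2565 + 12·0.171
 = 0.5375 + 1.3545 + 1.032 + 1.2825 + 2.8215 + 2.052
 = 9.08

9.08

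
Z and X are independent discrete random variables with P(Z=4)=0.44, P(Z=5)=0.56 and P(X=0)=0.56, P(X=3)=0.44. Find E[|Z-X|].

3.24

E[|Z-X|] = Σ_z Σ_x |z-x| · P(Z=z)P(X=x)
 = 4·0.2464 + 1·0.1936 + 5·0.3136 + 2·0.2464
 = 0.9856 + 0.1936 + 1.568 + 0.4928
 = 3.24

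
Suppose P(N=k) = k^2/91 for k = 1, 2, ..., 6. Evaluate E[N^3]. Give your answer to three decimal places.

134.077

E[N^3] = Σ n^3·P(N=n)
 = 1·1/91 + 8·4/91 + 27·9/91 + 64·16/91 + 125·25/91 + 216·36/91
 = 1/91 + 32/91 + 243/91 + 1024/91 + 3125/91 + 7776/91
 = 1743/13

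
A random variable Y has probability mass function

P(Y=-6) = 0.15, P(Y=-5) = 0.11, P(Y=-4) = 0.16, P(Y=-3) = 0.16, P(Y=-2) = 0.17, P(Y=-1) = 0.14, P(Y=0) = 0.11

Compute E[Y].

-3.05

E[Y] = Σ y·P(Y=y)
 = (-6)·0.15 + (-5)·0.11 + (-4)·0.16 + (-3)·0.16 + (-2)·0.17 + (-1)·0.14 + 0·0.11
 = (-0.9) + (-0.55) + (-0.64) + (-0.48) + (-0.34) + (-0.14) + 0
 = -3.05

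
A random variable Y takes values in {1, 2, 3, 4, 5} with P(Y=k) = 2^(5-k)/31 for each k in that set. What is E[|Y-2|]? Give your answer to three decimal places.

E[|Y-2|] = Σ |y-2|·P(Y=y)
 = 1·16/31 + 0·8/31 + 1·4/31 + 2·2/31 + 3·1/31
 = 16/31 + 0 + 4/31 + 4/31 + 3/31
 = 27/31

0.871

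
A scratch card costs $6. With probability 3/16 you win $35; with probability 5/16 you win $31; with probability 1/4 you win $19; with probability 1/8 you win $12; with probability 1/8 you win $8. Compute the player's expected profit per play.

17.5

E[payout] = 35·3/16 + 31·5/16 + 19·1/4 + 12·1/8 + 8·1/8
 = 105/16 + 155/16 + 19/4 + 3/2 + 1
 = 47/2
Net = 47/2 - 6 = 35/2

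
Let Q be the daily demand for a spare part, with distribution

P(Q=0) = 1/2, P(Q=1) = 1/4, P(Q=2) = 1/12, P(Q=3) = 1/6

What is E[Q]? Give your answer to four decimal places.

E[Q] = Σ q·P(Q=q)
 = 0·1/2 + 1·1/4 + 2·1/12 + 3·1/6
 = 0 + 1/4 + 1/6 + 1/2
 = 11/12

0.9167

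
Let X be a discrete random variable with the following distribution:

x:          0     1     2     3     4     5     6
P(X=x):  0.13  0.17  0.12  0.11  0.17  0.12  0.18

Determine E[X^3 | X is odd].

P(X is odd) = 0.17 + 0.11 + 0.12 = 0.4.
E[X^3 | X is odd] = [1·0.17 + 27·0.11 + 125·0.12] / 0.4
 = 18.14 / 0.4
 = 907/20

45.35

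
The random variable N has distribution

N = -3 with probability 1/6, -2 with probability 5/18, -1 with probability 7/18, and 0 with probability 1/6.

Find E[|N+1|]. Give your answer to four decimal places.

E[|N+1|] = Σ |n+1|·P(N=n)
 = 2·1/6 + 1·5/18 + 0·7/18 + 1·1/6
 = 1/3 + 5/18 + 0 + 1/6
 = 7/9

0.7778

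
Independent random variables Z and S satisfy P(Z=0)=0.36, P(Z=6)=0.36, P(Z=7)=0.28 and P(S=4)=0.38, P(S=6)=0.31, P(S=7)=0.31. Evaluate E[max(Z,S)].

6.2296

E[max(Z,S)] = Σ_z Σ_s max(z,s) · P(Z=z)P(S=s)
 = 4·0.1368 + 6·0.1116 + 7·0.1116 + 6·0.1368 + 6·0.1116 + 7·0.1116 + 7·0.1064 + 7·0.0868 + 7·0.0868
 = 0.5472 + 0.6696 + 0.7812 + 0.8208 + 0.6696 + 0.7812 + 0.7448 + 0.6076 + 0.6076
 = 6.2296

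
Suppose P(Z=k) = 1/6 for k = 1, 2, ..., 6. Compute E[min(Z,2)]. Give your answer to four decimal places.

1.8333

E[min(Z,2)] = Σ min(z,2)·P(Z=z)
 = 1·1/6 + 2·1/6 + 2·1/6 + 2·1/6 + 2·1/6 + 2·1/6
 = 1/6 + 1/3 + 1/3 + 1/3 + 1/3 + 1/3
 = 11/6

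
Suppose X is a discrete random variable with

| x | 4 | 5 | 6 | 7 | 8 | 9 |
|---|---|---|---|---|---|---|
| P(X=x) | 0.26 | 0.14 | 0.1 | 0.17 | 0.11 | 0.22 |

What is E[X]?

6.39

E[X] = Σ x·P(X=x)
 = 4·0.26 + 5·0.14 + 6·0.1 + 7·0.17 + 8·0.11 + 9·0.22
 = 1.04 + 0.7 + 0.6 + 1.19 + 0.88 + 1.98
 = 6.39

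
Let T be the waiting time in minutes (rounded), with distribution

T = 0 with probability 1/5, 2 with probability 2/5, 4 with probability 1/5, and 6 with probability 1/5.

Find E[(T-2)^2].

4.8

E[(T-2)^2] = Σ (t-2)^2·P(T=t)
 = 4·1/5 + 0·2/5 + 4·1/5 + 16·1/5
 = 4/5 + 0 + 4/5 + 16/5
 = 24/5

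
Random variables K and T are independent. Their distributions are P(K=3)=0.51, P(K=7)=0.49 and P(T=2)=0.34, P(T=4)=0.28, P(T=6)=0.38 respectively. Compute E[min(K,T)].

3.3558

E[min(K,T)] = Σ_k Σ_t min(k,t) · P(K=k)P(T=t)
 = 2·0.1734 + 3·0.1428 + 3·0.1938 + 2·0.1666 + 4·0.1372 + 6·0.1862
 = 0.3468 + 0.4284 + 0.5814 + 0.3332 + 0.5488 + 1.1172
 = 3.3558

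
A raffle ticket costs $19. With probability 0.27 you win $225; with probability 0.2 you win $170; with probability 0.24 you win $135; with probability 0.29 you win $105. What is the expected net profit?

E[payout] = 225·0.27 + 170·0.2 + 135·0.24 + 105·0.29
 = 60.75 + 34 + 32.4 + 30.45
 = 157.6
Net = 157.6 - 19 = 138.6

138.6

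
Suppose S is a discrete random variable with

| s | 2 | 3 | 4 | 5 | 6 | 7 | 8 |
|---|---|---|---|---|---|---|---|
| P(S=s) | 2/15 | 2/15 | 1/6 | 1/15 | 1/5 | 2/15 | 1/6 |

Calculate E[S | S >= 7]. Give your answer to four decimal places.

P(S >= 7) = 2/15 + 1/6 = 3/10.
E[S | S >= 7] = [7·2/15 + 8·1/6] / (3/10)
 = 34/15 / (3/10)
 = 68/9

7.5556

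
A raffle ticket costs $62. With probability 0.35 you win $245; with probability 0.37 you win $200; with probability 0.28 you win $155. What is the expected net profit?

141.15

E[payout] = 245·0.35 + 200·0.37 + 155·0.28
 = 85.75 + 74 + 43.4
 = 203.15
Net = 203.15 - 62 = 141.15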